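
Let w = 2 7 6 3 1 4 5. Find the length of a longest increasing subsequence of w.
4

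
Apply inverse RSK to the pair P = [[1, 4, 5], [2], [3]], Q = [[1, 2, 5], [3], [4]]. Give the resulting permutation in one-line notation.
Reverse the RSK construction: for i from n down to 1, find the cell of Q containing i, remove the entry at that cell from P, and reverse-bump it up through P; the value ejected from row 1 is w(i).

Step i=5: Q has 5 at row 1, column 3; remove that cell from P, ejecting 5. So w(5) = 5. P is now [[1, 4], [2], [3]].
Step i=4: Q has 4 at row 3, column 1; remove 3 from row 3 of P and reverse-bump: 3 enters row 2 and ejects 2; 2 enters row 1 and ejects 1. So w(4) = 1. P is now [[2, 4], [3]].
Step i=3: Q has 3 at row 2, column 1; remove 3 from row 2 of P and reverse-bump: 3 enters row 1 and ejects 2. So w(3) = 2. P is now [[3, 4]].
Step i=2: Q has 2 at row 1, column 2; remove that cell from P, ejecting 4. So w(2) = 4. P is now [[3]].
Step i=1: Q has 1 at row 1, column 1; remove that cell from P, ejecting 3. So w(1) = 3. P is now [].

So w = 3 4 2 1 5.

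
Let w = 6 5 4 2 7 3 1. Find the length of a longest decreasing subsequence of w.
5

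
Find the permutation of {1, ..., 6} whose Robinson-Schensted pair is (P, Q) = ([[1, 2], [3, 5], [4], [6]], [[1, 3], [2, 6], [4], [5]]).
Reverse the RSK construction: for i from n down to 1, find the cell of Q containing i, remove the entry at that cell from P, and reverse-bump it up through P; the value ejected from row 1 is w(i).

Step i=6: Q has 6 at row 2, column 2; remove 5 from row 2 of P and reverse-bump: 5 enters row 1 and ejects 2. So w(6) = 2. P is now [[1, 5], [3], [4], [6]].
Step i=5: Q has 5 at row 4, column 1; remove 6 from row 4 of P and reverse-bump: 6 enters row 3 and ejects 4; 4 enters row 2 and ejects 3; 3 enters row 1 and ejects 1. So w(5) = 1. P is now [[3, 5], [4], [6]].
Step i=4: Q has 4 at row 3, column 1; remove 6 from row 3 of P and reverse-bump: 6 enters row 2 and ejects 4; 4 enters row 1 and ejects 3. So w(4) = 3. P is now [[4, 5], [6]].
Step i=3: Q has 3 at row 1, column 2; remove that cell from P, ejecting 5. So w(3) = 5. P is now [[4], [6]].
Step i=2: Q has 2 at row 2, column 1; remove 6 from row 2 of P and reverse-bump: 6 enters row 1 and ejects 4. So w(2) = 4. P is now [[6]].
Step i=1: Q has 1 at row 1, column 1; remove that cell from P, ejecting 6. So w(1) = 6. P is now [].

So w = 6 4 5 3 1 2.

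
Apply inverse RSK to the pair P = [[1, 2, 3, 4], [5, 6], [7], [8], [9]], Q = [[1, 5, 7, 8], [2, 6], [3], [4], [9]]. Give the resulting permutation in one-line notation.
9 8 5 1 7 2 3 6 4

Reverse the RSK construction: for i from n down to 1, find the cell of Q containing i, remove the entry at that cell from P, and reverse-bump it up through P; the value ejected from row 1 is w(i).

Step i=9: Q has 9 at row 5, column 1; remove 9 from row 5 of P and reverse-bump: 9 enters row 4 and ejects 8; 8 enters row 3 and ejects 7; 7 enters row 2 and ejects 6; 6 enters row 1 and ejects 4. So w(9) = 4. P is now [[1, 2, 3, 6], [5, 7], [8], [9]].
Step i=8: Q has 8 at row 1, column 4; remove that cell from P, ejecting 6. So w(8) = 6. P is now [[1, 2, 3], [5, 7], [8], [9]].
Step i=7: Q has 7 at row 1, column 3; remove that cell from P, ejecting 3. So w(7) = 3. P is now [[1, 2], [5, 7], [8], [9]].
Step i=6: Q has 6 at row 2, column 2; remove 7 from row 2 of P and reverse-bump: 7 enters row 1 and ejects 2. So w(6) = 2. P is now [[1, 7], [5], [8], [9]].
Step i=5: Q has 5 at row 1, column 2; remove that cell from P, ejecting 7. So w(5) = 7. P is now [[1], [5], [8], [9]].
Step i=4: Q has 4 at row 4, column 1; remove 9 from row 4 of P and reverse-bump: 9 enters row 3 and ejects 8; 8 enters row 2 and ejects 5; 5 enters row 1 and ejects 1. So w(4) = 1. P is now [[5], [8], [9]].
Step i=3: Q has 3 at row 3, column 1; remove 9 from row 3 of P and reverse-bump: 9 enters row 2 and ejects 8; 8 enters row 1 and ejects 5. So w(3) = 5. P is now [[8], [9]].
Step i=2: Q has 2 at row 2, column 1; remove 9 from row 2 of P and reverse-bump: 9 enters row 1 and ejects 8. So w(2) = 8. P is now [[9]].
Step i=1: Q has 1 at row 1, column 1; remove that cell from P, ejecting 9. So w(1) = 9. P is now [].

So w = 9 8 5 1 7 2 3 6 4.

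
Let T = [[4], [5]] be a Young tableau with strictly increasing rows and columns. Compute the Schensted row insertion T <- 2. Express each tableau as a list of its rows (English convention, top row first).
In row 1, 2 replaces 4 (the leftmost entry greater than 2); 4 is bumped to row 2. In row 2, 4 replaces 5 (the leftmost entry greater than 4); 5 is bumped to row 3. 5 starts a new row 3. The new tableau is [[2], [4], [5]].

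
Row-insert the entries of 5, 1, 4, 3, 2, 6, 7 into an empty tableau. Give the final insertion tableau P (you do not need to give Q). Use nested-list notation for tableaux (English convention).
P = [[1, 2, 6, 7], [3], [4], [5]]

Insert 5: appended to row 1. P = [[5]].
Insert 1: 1 bumps 5 from row 1; 5 starts row 2. P = [[1], [5]].
Insert 4: appended to row 1. P = [[1, 4], [5]].
Insert 3: 3 bumps 4 from row 1; 4 bumps 5 from row 2; 5 starts row 3. P = [[1, 3], [4], [5]].
Insert 2: 2 bumps 3 from row 1; 3 bumps 4 from row 2; 4 bumps 5 from row 3; 5 starts row 4. P = [[1, 2], [3], [4], [5]].
Insert 6: appended to row 1. P = [[1, 2, 6], [3], [4], [5]].
Insert 7: appended to row 1. P = [[1, 2, 6, 7], [3], [4], [5]].

So P = [[1, 2, 6, 7], [3], [4], [5]].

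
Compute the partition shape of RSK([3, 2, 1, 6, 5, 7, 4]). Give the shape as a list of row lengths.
Row-insert each entry into an empty tableau.

After inserting 3: P = [[3]].
After inserting 2: P = [[2], [3]].
After inserting 1: P = [[1], [2], [3]].
After inserting 6: P = [[1, 6], [2], [3]].
After inserting 5: P = [[1, 5], [2, 6], [3]].
After inserting 7: P = [[1, 5, 7], [2, 6], [3]].
After inserting 4: P = [[1, 4, 7], [2, 5], [3, 6]].

The final insertion tableau P = [[1, 4, 7], [2, 5], [3, 6]] has shape [3, 2, 2].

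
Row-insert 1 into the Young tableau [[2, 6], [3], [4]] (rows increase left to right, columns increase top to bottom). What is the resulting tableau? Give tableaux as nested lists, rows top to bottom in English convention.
In row 1, 1 replaces 2 (the leftmost entry greater than 1); 2 is bumped to row 2. In row 2, 2 replaces 3 (the leftmost entry greater than 2); 3 is bumped to row 3. In row 3, 3 replaces 4 (the leftmost entry greater than 3); 4 is bumped to row 4. 4 starts a new row 4. The new tableau is [[1, 6], [2], [3], [4]].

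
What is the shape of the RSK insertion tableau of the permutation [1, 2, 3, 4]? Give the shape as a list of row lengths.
Row-insert each entry into an empty tableau.

After inserting 1: P = [[1]].
After inserting 2: P = [[1, 2]].
After inserting 3: P = [[1, 2, 3]].
After inserting 4: P = [[1, 2, 3, 4]].

The final insertion tableau P = [[1, 2, 3, 4]] has shape [4].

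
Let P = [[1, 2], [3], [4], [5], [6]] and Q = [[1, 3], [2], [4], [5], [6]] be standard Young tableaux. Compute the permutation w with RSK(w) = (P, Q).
6 1 5 4 3 2

Reverse the RSK construction: for i from n down to 1, find the cell of Q containing i, remove the entry at that cell from P, and reverse-bump it up through P; the value ejected from row 1 is w(i).

Step i=6: Q has 6 at row 5, column 1; remove 6 from row 5 of P and reverse-bump: 6 enters row 4 and ejects 5; 5 enters row 3 and ejects 4; 4 enters row 2 and ejects 3; 3 enters row 1 and ejects 2. So w(6) = 2. P is now [[1, 3], [4], [5], [6]].
Step i=5: Q has 5 at row 4, column 1; remove 6 from row 4 of P and reverse-bump: 6 enters row 3 and ejects 5; 5 enters row 2 and ejects 4; 4 enters row 1 and ejects 3. So w(5) = 3. P is now [[1, 4], [5], [6]].
Step i=4: Q has 4 at row 3, column 1; remove 6 from row 3 of P and reverse-bump: 6 enters row 2 and ejects 5; 5 enters row 1 and ejects 4. So w(4) = 4. P is now [[1, 5], [6]].
Step i=3: Q has 3 at row 1, column 2; remove that cell from P, ejecting 5. So w(3) = 5. P is now [[1], [6]].
Step i=2: Q has 2 at row 2, column 1; remove 6 from row 2 of P and reverse-bump: 6 enters row 1 and ejects 1. So w(2) = 1. P is now [[6]].
Step i=1: Q has 1 at row 1, column 1; remove that cell from P, ejecting 6. So w(1) = 6. P is now [].

So w = 6 1 5 4 3 2.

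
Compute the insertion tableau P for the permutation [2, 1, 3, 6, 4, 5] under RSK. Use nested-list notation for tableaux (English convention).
P = [[1, 3, 4, 5], [2, 6]]

Insert 2: appended to row 1. P = [[2]].
Insert 1: 1 bumps 2 from row 1; 2 starts row 2. P = [[1], [2]].
Insert 3: appended to row 1. P = [[1, 3], [2]].
Insert 6: appended to row 1. P = [[1, 3, 6], [2]].
Insert 4: 4 bumps 6 from row 1; 6 appends to row 2. P = [[1, 3, 4], [2, 6]].
Insert 5: appended to row 1. P = [[1, 3, 4, 5], [2, 6]].

So P = [[1, 3, 4, 5], [2, 6]].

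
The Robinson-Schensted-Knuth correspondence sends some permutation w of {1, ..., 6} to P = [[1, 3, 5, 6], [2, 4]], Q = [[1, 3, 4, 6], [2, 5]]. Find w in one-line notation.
Reverse the RSK construction: for i from n down to 1, find the cell of Q containing i, remove the entry at that cell from P, and reverse-bump it up through P; the value ejected from row 1 is w(i).

Step i=6: Q has 6 at row 1, column 4; remove that cell from P, ejecting 6. So w(6) = 6. P is now [[1, 3, 5], [2, 4]].
Step i=5: Q has 5 at row 2, column 2; remove 4 from row 2 of P and reverse-bump: 4 enters row 1 and ejects 3. So w(5) = 3. P is now [[1, 4, 5], [2]].
Step i=4: Q has 4 at row 1, column 3; remove that cell from P, ejecting 5. So w(4) = 5. P is now [[1, 4], [2]].
Step i=3: Q has 3 at row 1, column 2; remove that cell from P, ejecting 4. So w(3) = 4. P is now [[1], [2]].
Step i=2: Q has 2 at row 2, column 1; remove 2 from row 2 of P and reverse-bump: 2 enters row 1 and ejects 1. So w(2) = 1. P is now [[2]].
Step i=1: Q has 1 at row 1, column 1; remove that cell from P, ejecting 2. So w(1) = 2. P is now [].

So w = 2 1 4 5 3 6.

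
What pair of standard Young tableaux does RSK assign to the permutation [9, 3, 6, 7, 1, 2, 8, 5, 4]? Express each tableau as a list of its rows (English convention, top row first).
Insert each entry of the permutation into P by Schensted row insertion, recording in Q the position of each new cell.

Insert 9: appended to row 1. P = [[9]].
Insert 3: 3 bumps 9 from row 1; 9 starts row 2. P = [[3], [9]].
Insert 6: appended to row 1. P = [[3, 6], [9]].
Insert 7: appended to row 1. P = [[3, 6, 7], [9]].
Insert 1: 1 bumps 3 from row 1; 3 bumps 9 from row 2; 9 starts row 3. P = [[1, 6, 7], [3], [9]].
Insert 2: 2 bumps 6 from row 1; 6 appends to row 2. P = [[1, 2, 7], [3, 6], [9]].
Insert 8: appended to row 1. P = [[1, 2, 7, 8], [3, 6], [9]].
Insert 5: 5 bumps 7 from row 1; 7 appends to row 2. P = [[1, 2, 5, 8], [3, 6, 7], [9]].
Insert 4: 4 bumps 5 from row 1; 5 bumps 6 from row 2; 6 bumps 9 from row 3; 9 starts row 4. P = [[1, 2, 4, 8], [3, 5, 7], [6], [9]].

So P = [[1, 2, 4, 8], [3, 5, 7], [6], [9]], Q = [[1, 3, 4, 7], [2, 6, 8], [5], [9]].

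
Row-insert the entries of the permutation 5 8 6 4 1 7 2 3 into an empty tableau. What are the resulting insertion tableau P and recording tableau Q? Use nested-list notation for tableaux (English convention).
P = [[1, 2, 3], [4, 6, 7], [5], [8]], Q = [[1, 2, 6], [3, 7, 8], [4], [5]]

Insert each entry of the permutation into P by Schensted row insertion, recording in Q the position of each new cell.

After inserting 5: P = [[5]].
After inserting 8: P = [[5, 8]].
After inserting 6: P = [[5, 6], [8]].
After inserting 4: P = [[4, 6], [5], [8]].
After inserting 1: P = [[1, 6], [4], [5], [8]].
After inserting 7: P = [[1, 6, 7], [4], [5], [8]].
After inserting 2: P = [[1, 2, 7], [4, 6], [5], [8]].
After inserting 3: P = [[1, 2, 3], [4, 6, 7], [5], [8]].

So P = [[1, 2, 3], [4, 6, 7], [5], [8]], Q = [[1, 2, 6], [3, 7, 8], [4], [5]].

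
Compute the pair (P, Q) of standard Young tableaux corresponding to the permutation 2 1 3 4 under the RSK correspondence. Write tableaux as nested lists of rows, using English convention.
P = [[1, 3, 4], [2]], Q = [[1, 3, 4], [2]]

Insert each entry of the permutation into P by Schensted row insertion, recording in Q the position of each new cell.

Insert 2: appended to row 1. P = [[2]].
Insert 1: 1 bumps 2 from row 1; 2 starts row 2. P = [[1], [2]].
Insert 3: appended to row 1. P = [[1, 3], [2]].
Insert 4: appended to row 1. P = [[1, 3, 4], [2]].

So P = [[1, 3, 4], [2]], Q = [[1, 3, 4], [2]].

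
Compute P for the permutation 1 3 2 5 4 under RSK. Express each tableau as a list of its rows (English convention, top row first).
Insert 1: appended to row 1. P = [[1]].
Insert 3: appended to row 1. P = [[1, 3]].
Insert 2: 2 bumps 3 from row 1; 3 starts row 2. P = [[1, 2], [3]].
Insert 5: appended to row 1. P = [[1, 2, 5], [3]].
Insert 4: 4 bumps 5 from row 1; 5 appends to row 2. P = [[1, 2, 4], [3, 5]].

So P = [[1, 2, 4], [3, 5]].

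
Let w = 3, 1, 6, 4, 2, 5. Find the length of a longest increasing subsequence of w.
3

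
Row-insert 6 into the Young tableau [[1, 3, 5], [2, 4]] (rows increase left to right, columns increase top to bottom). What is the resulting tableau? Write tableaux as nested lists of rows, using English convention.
[[1, 3, 5, 6], [2, 4]]

6 is larger than every entry of row 1, so it is appended to row 1. The new tableau is [[1, 3, 5, 6], [2, 4]].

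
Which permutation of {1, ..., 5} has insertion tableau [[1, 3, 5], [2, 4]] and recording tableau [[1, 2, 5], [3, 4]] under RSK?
2 4 1 3 5

Reverse the RSK construction: for i from n down to 1, find the cell of Q containing i, remove the entry at that cell from P, and reverse-bump it up through P; the value ejected from row 1 is w(i).

Step i=5: Q has 5 at row 1, column 3; remove that cell from P, ejecting 5. So w(5) = 5. P is now [[1, 3], [2, 4]].
Step i=4: Q has 4 at row 2, column 2; remove 4 from row 2 of P and reverse-bump: 4 enters row 1 and ejects 3. So w(4) = 3. P is now [[1, 4], [2]].
Step i=3: Q has 3 at row 2, column 1; remove 2 from row 2 of P and reverse-bump: 2 enters row 1 and ejects 1. So w(3) = 1. P is now [[2, 4]].
Step i=2: Q has 2 at row 1, column 2; remove that cell from P, ejecting 4. So w(2) = 4. P is now [[2]].
Step i=1: Q has 1 at row 1, column 1; remove that cell from P, ejecting 2. So w(1) = 2. P is now [].

So w = 2 4 1 3 5.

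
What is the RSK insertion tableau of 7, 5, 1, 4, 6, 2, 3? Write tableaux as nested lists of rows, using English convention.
Insert 7: appended to row 1. P = [[7]].
Insert 5: 5 bumps 7 from row 1; 7 starts row 2. P = [[5], [7]].
Insert 1: 1 bumps 5 from row 1; 5 bumps 7 from row 2; 7 starts row 3. P = [[1], [5], [7]].
Insert 4: appended to row 1. P = [[1, 4], [5], [7]].
Insert 6: appended to row 1. P = [[1, 4, 6], [5], [7]].
Insert 2: 2 bumps 4 from row 1; 4 bumps 5 from row 2; 5 bumps 7 from row 3; 7 starts row 4. P = [[1, 2, 6], [4], [5], [7]].
Insert 3: 3 bumps 6 from row 1; 6 appends to row 2. P = [[1, 2, 3], [4, 6], [5], [7]].

So P = [[1, 2, 3], [4, 6], [5], [7]].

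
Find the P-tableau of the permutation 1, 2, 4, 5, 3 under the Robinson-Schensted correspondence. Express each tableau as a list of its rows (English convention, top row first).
Insert 1: appended to row 1. P = [[1]].
Insert 2: appended to row 1. P = [[1, 2]].
Insert 4: appended to row 1. P = [[1, 2, 4]].
Insert 5: appended to row 1. P = [[1, 2, 4, 5]].
Insert 3: 3 bumps 4 from row 1; 4 starts row 2. P = [[1, 2, 3, 5], [4]].

So P = [[1, 2, 3, 5], [4]].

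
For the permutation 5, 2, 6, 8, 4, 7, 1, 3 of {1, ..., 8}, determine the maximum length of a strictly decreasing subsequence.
3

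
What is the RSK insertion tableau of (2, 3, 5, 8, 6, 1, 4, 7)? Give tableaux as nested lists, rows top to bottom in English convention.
P = [[1, 3, 4, 6, 7], [2, 5], [8]]

After inserting 2: P = [[2]].
After inserting 3: P = [[2, 3]].
After inserting 5: P = [[2, 3, 5]].
After inserting 8: P = [[2, 3, 5, 8]].
After inserting 6: P = [[2, 3, 5, 6], [8]].
After inserting 1: P = [[1, 3, 5, 6], [2], [8]].
After inserting 4: P = [[1, 3, 4, 6], [2, 5], [8]].
After inserting 7: P = [[1, 3, 4, 6, 7], [2, 5], [8]].

So P = [[1, 3, 4, 6, 7], [2, 5], [8]].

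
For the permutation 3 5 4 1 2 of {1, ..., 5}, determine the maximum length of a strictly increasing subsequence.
2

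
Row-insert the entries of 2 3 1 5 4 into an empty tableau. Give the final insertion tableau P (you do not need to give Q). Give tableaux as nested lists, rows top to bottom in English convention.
P = [[1, 3, 4], [2, 5]]

Insert 2: appended to row 1. P = [[2]].
Insert 3: appended to row 1. P = [[2, 3]].
Insert 1: 1 bumps 2 from row 1; 2 starts row 2. P = [[1, 3], [2]].
Insert 5: appended to row 1. P = [[1, 3, 5], [2]].
Insert 4: 4 bumps 5 from row 1; 5 appends to row 2. P = [[1, 3, 4], [2, 5]].

So P = [[1, 3, 4], [2, 5]].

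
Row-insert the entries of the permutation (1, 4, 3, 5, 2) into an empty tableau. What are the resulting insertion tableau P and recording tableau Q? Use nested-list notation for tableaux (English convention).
Insert each entry of the permutation into P by Schensted row insertion, recording in Q the position of each new cell.

After inserting 1: P = [[1]].
After inserting 4: P = [[1, 4]].
After inserting 3: P = [[1, 3], [4]].
After inserting 5: P = [[1, 3, 5], [4]].
After inserting 2: P = [[1, 2, 5], [3], [4]].

So P = [[1, 2, 5], [3], [4]], Q = [[1, 2, 4], [3], [5]].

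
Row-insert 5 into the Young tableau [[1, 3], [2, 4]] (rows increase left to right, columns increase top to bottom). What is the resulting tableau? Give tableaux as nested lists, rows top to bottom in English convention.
5 is larger than every entry of row 1, so it is appended to row 1. The new tableau is [[1, 3, 5], [2, 4]].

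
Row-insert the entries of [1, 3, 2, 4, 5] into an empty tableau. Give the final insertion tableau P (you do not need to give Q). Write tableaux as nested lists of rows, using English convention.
After inserting 1: P = [[1]].
After inserting 3: P = [[1, 3]].
After inserting 2: P = [[1, 2], [3]].
After inserting 4: P = [[1, 2, 4], [3]].
After inserting 5: P = [[1, 2, 4, 5], [3]].

So P = [[1, 2, 4, 5], [3]].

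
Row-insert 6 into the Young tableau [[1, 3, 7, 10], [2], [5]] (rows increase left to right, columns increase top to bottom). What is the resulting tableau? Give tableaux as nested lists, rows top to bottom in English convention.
[[1, 3, 6, 10], [2, 7], [5]]

In row 1, 6 replaces 7 (the leftmost entry greater than 6); 7 is bumped to row 2. 7 is appended to row 2. The new tableau is [[1, 3, 6, 10], [2, 7], [5]].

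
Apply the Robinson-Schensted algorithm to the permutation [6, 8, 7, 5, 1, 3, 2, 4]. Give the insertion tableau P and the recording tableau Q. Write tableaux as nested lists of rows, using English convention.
Insert each entry of the permutation into P by Schensted row insertion, recording in Q the position of each new cell.

After inserting 6: P = [[6]].
After inserting 8: P = [[6, 8]].
After inserting 7: P = [[6, 7], [8]].
After inserting 5: P = [[5, 7], [6], [8]].
After inserting 1: P = [[1, 7], [5], [6], [8]].
After inserting 3: P = [[1, 3], [5, 7], [6], [8]].
After inserting 2: P = [[1, 2], [3, 7], [5], [6], [8]].
After inserting 4: P = [[1, 2, 4], [3, 7], [5], [6], [8]].

So P = [[1, 2, 4], [3, 7], [5], [6], [8]], Q = [[1, 2, 8], [3, 6], [4], [5], [7]].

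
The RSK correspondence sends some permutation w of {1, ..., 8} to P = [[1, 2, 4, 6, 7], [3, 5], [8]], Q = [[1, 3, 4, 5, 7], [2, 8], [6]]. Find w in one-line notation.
8 1 3 5 6 2 7 4

Reverse the RSK construction: for i from n down to 1, find the cell of Q containing i, remove the entry at that cell from P, and reverse-bump it up through P; the value ejected from row 1 is w(i).

Step i=8: Q has 8 at row 2, column 2; remove 5 from row 2 of P and reverse-bump: 5 enters row 1 and ejects 4. So w(8) = 4. P is now [[1, 2, 5, 6, 7], [3], [8]].
Step i=7: Q has 7 at row 1, column 5; remove that cell from P, ejecting 7. So w(7) = 7. P is now [[1, 2, 5, 6], [3], [8]].
Step i=6: Q has 6 at row 3, column 1; remove 8 from row 3 of P and reverse-bump: 8 enters row 2 and ejects 3; 3 enters row 1 and ejects 2. So w(6) = 2. P is now [[1, 3, 5, 6], [8]].
Step i=5: Q has 5 at row 1, column 4; remove that cell from P, ejecting 6. So w(5) = 6. P is now [[1, 3, 5], [8]].
Step i=4: Q has 4 at row 1, column 3; remove that cell from P, ejecting 5. So w(4) = 5. P is now [[1, 3], [8]].
Step i=3: Q has 3 at row 1, column 2; remove that cell from P, ejecting 3. So w(3) = 3. P is now [[1], [8]].
Step i=2: Q has 2 at row 2, column 1; remove 8 from row 2 of P and reverse-bump: 8 enters row 1 and ejects 1. So w(2) = 1. P is now [[8]].
Step i=1: Q has 1 at row 1, column 1; remove that cell from P, ejecting 8. So w(1) = 8. P is now [].

So w = 8 1 3 5 6 2 7 4.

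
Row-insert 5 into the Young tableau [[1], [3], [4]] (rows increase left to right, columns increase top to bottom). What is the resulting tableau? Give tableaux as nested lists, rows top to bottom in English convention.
5 is larger than every entry of row 1, so it is appended to row 1. The new tableau is [[1, 5], [3], [4]].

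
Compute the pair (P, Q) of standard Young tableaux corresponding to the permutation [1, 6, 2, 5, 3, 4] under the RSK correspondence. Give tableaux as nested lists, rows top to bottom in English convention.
Insert each entry of the permutation into P by Schensted row insertion, recording in Q the position of each new cell.

Insert 1: appended to row 1. P = [[1]], Q = [[1]].
Insert 6: appended to row 1. P = [[1, 6]], Q = [[1, 2]].
Insert 2: 2 bumps 6 from row 1; 6 starts row 2. P = [[1, 2], [6]], Q = [[1, 2], [3]].
Insert 5: appended to row 1. P = [[1, 2, 5], [6]], Q = [[1, 2, 4], [3]].
Insert 3: 3 bumps 5 from row 1; 5 bumps 6 from row 2; 6 starts row 3. P = [[1, 2, 3], [5], [6]], Q = [[1, 2, 4], [3], [5]].
Insert 4: appended to row 1. P = [[1, 2, 3, 4], [5], [6]], Q = [[1, 2, 4, 6], [3], [5]].

So P = [[1, 2, 3, 4], [5], [6]], Q = [[1, 2, 4, 6], [3], [5]].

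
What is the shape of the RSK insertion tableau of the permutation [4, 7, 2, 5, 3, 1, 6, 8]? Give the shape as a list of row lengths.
[4, 2, 1, 1]

Row-insert each entry into an empty tableau.

After inserting 4: P = [[4]].
After inserting 7: P = [[4, 7]].
After inserting 2: P = [[2, 7], [4]].
After inserting 5: P = [[2, 5], [4, 7]].
After inserting 3: P = [[2, 3], [4, 5], [7]].
After inserting 1: P = [[1, 3], [2, 5], [4], [7]].
After inserting 6: P = [[1, 3, 6], [2, 5], [4], [7]].
After inserting 8: P = [[1, 3, 6, 8], [2, 5], [4], [7]].

The final insertion tableau P = [[1, 3, 6, 8], [2, 5], [4], [7]] has shape [4, 2, 1, 1].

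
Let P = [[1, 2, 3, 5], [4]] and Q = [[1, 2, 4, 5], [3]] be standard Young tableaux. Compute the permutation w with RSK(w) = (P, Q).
1 4 2 3 5

Reverse RSK: for i = n, n-1, ..., 1, locate i in Q, remove the corresponding corner cell from P, and reverse-bump its entry up through P; the value ejected from row 1 is w(i).

So w = 1 4 2 3 5.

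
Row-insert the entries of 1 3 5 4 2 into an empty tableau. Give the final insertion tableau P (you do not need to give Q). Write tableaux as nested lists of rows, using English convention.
Insert 1: appended to row 1. P = [[1]].
Insert 3: appended to row 1. P = [[1, 3]].
Insert 5: appended to row 1. P = [[1, 3, 5]].
Insert 4: 4 bumps 5 from row 1; 5 starts row 2. P = [[1, 3, 4], [5]].
Insert 2: 2 bumps 3 from row 1; 3 bumps 5 from row 2; 5 starts row 3. P = [[1, 2, 4], [3], [5]].

So P = [[1, 2, 4], [3], [5]].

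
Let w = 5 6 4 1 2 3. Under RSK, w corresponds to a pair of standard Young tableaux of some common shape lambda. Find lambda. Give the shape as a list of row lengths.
Row-insert each entry into an empty tableau.

After inserting 5: P = [[5]].
After inserting 6: P = [[5, 6]].
After inserting 4: P = [[4, 6], [5]].
After inserting 1: P = [[1, 6], [4], [5]].
After inserting 2: P = [[1, 2], [4, 6], [5]].
After inserting 3: P = [[1, 2, 3], [4, 6], [5]].

The final insertion tableau P = [[1, 2, 3], [4, 6], [5]] has shape [3, 2, 1].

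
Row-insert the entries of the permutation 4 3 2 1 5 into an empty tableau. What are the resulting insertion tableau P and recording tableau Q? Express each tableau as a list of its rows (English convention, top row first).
Insert each entry of the permutation into P by Schensted row insertion, recording in Q the position of each new cell.

Insert 4: appended to row 1. P = [[4]].
Insert 3: 3 bumps 4 from row 1; 4 starts row 2. P = [[3], [4]].
Insert 2: 2 bumps 3 from row 1; 3 bumps 4 from row 2; 4 starts row 3. P = [[2], [3], [4]].
Insert 1: 1 bumps 2 from row 1; 2 bumps 3 from row 2; 3 bumps 4 from row 3; 4 starts row 4. P = [[1], [2], [3], [4]].
Insert 5: appended to row 1. P = [[1, 5], [2], [3], [4]].

So P = [[1, 5], [2], [3], [4]], Q = [[1, 5], [2], [3], [4]].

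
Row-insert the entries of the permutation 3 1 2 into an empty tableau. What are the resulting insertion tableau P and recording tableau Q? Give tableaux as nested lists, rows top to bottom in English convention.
P = [[1, 2], [3]], Q = [[1, 3], [2]]

Insert each entry of the permutation into P by Schensted row insertion, recording in Q the position of each new cell.

Insert 3: appended to row 1. P = [[3]].
Insert 1: 1 bumps 3 from row 1; 3 starts row 2. P = [[1], [3]].
Insert 2: appended to row 1. P = [[1, 2], [3]].

So P = [[1, 2], [3]], Q = [[1, 3], [2]].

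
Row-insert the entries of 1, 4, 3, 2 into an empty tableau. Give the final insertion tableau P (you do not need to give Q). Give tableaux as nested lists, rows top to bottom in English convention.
Insert 1: appended to row 1. P = [[1]].
Insert 4: appended to row 1. P = [[1, 4]].
Insert 3: 3 bumps 4 from row 1; 4 starts row 2. P = [[1, 3], [4]].
Insert 2: 2 bumps 3 from row 1; 3 bumps 4 from row 2; 4 starts row 3. P = [[1, 2], [3], [4]].

So P = [[1, 2], [3], [4]].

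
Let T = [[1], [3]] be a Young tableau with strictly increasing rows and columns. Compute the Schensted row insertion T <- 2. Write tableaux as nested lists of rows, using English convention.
[[1, 2], [3]]

2 is larger than every entry of row 1, so it is appended to row 1. The new tableau is [[1, 2], [3]].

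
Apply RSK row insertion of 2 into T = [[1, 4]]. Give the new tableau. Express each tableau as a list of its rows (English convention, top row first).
In row 1, 2 replaces 4 (the leftmost entry greater than 2); 4 is bumped to row 2. 4 starts a new row 2. The new tableau is [[1, 2], [4]].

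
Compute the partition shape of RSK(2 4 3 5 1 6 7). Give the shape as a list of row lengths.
Row-insert each entry into an empty tableau.

After inserting 2: P = [[2]].
After inserting 4: P = [[2, 4]].
After inserting 3: P = [[2, 3], [4]].
After inserting 5: P = [[2, 3, 5], [4]].
After inserting 1: P = [[1, 3, 5], [2], [4]].
After inserting 6: P = [[1, 3, 5, 6], [2], [4]].
After inserting 7: P = [[1, 3, 5, 6, 7], [2], [4]].

The final insertion tableau P = [[1, 3, 5, 6, 7], [2], [4]] has shape [5, 1, 1].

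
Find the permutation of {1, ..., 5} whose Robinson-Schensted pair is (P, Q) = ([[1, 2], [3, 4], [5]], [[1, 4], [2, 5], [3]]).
5 3 1 4 2

Reverse the RSK construction: for i from n down to 1, find the cell of Q containing i, remove the entry at that cell from P, and reverse-bump it up through P; the value ejected from row 1 is w(i).

Step i=5: Q has 5 at row 2, column 2; remove 4 from row 2 of P and reverse-bump: 4 enters row 1 and ejects 2. So w(5) = 2. P is now [[1, 4], [3], [5]].
Step i=4: Q has 4 at row 1, column 2; remove that cell from P, ejecting 4. So w(4) = 4. P is now [[1], [3], [5]].
Step i=3: Q has 3 at row 3, column 1; remove 5 from row 3 of P and reverse-bump: 5 enters row 2 and ejects 3; 3 enters row 1 and ejects 1. So w(3) = 1. P is now [[3], [5]].
Step i=2: Q has 2 at row 2, column 1; remove 5 from row 2 of P and reverse-bump: 5 enters row 1 and ejects 3. So w(2) = 3. P is now [[5]].
Step i=1: Q has 1 at row 1, column 1; remove that cell from P, ejecting 5. So w(1) = 5. P is now [].

So w = 5 3 1 4 2.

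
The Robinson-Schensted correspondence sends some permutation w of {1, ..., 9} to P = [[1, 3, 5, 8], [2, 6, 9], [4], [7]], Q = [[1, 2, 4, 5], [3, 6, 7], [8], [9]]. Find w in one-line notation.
Reverse the RSK construction: for i from n down to 1, find the cell of Q containing i, remove the entry at that cell from P, and reverse-bump it up through P; the value ejected from row 1 is w(i).

Step i=9: Q has 9 at row 4, column 1; remove 7 from row 4 of P and reverse-bump: 7 enters row 3 and ejects 4; 4 enters row 2 and ejects 2; 2 enters row 1 and ejects 1. So w(9) = 1. P is now [[2, 3, 5, 8], [4, 6, 9], [7]].
Step i=8: Q has 8 at row 3, column 1; remove 7 from row 3 of P and reverse-bump: 7 enters row 2 and ejects 6; 6 enters row 1 and ejects 5. So w(8) = 5. P is now [[2, 3, 6, 8], [4, 7, 9]].
Step i=7: Q has 7 at row 2, column 3; remove 9 from row 2 of P and reverse-bump: 9 enters row 1 and ejects 8. So w(7) = 8. P is now [[2, 3, 6, 9], [4, 7]].
Step i=6: Q has 6 at row 2, column 2; remove 7 from row 2 of P and reverse-bump: 7 enters row 1 and ejects 6. So w(6) = 6. P is now [[2, 3, 7, 9], [4]].
Step i=5: Q has 5 at row 1, column 4; remove that cell from P, ejecting 9. So w(5) = 9. P is now [[2, 3, 7], [4]].
Step i=4: Q has 4 at row 1, column 3; remove that cell from P, ejecting 7. So w(4) = 7. P is now [[2, 3], [4]].
Step i=3: Q has 3 at row 2, column 1; remove 4 from row 2 of P and reverse-bump: 4 enters row 1 and ejects 3. So w(3) = 3. P is now [[2, 4]].
Step i=2: Q has 2 at row 1, column 2; remove that cell from P, ejecting 4. So w(2) = 4. P is now [[2]].
Step i=1: Q has 1 at row 1, column 1; remove that cell from P, ejecting 2. So w(1) = 2. P is now [].

So w = 2 4 3 7 9 6 8 5 1.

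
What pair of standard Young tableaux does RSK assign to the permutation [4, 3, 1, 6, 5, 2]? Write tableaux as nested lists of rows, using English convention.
Insert each entry of the permutation into P by Schensted row insertion, recording in Q the position of each new cell.

Insert 4: appended to row 1. P = [[4]].
Insert 3: 3 bumps 4 from row 1; 4 starts row 2. P = [[3], [4]].
Insert 1: 1 bumps 3 from row 1; 3 bumps 4 from row 2; 4 starts row 3. P = [[1], [3], [4]].
Insert 6: appended to row 1. P = [[1, 6], [3], [4]].
Insert 5: 5 bumps 6 from row 1; 6 appends to row 2. P = [[1, 5], [3, 6], [4]].
Insert 2: 2 bumps 5 from row 1; 5 bumps 6 from row 2; 6 appends to row 3. P = [[1, 2], [3, 5], [4, 6]].

So P = [[1, 2], [3, 5], [4, 6]], Q = [[1, 4], [2, 5], [3, 6]].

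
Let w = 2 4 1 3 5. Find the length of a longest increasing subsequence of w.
3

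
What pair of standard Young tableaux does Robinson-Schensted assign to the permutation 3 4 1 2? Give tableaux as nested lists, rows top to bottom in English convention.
Insert each entry of the permutation into P by Schensted row insertion, recording in Q the position of each new cell.

Insert 3: appended to row 1. P = [[3]].
Insert 4: appended to row 1. P = [[3, 4]].
Insert 1: 1 bumps 3 from row 1; 3 starts row 2. P = [[1, 4], [3]].
Insert 2: 2 bumps 4 from row 1; 4 appends to row 2. P = [[1, 2], [3, 4]].

So P = [[1, 2], [3, 4]], Q = [[1, 2], [3, 4]].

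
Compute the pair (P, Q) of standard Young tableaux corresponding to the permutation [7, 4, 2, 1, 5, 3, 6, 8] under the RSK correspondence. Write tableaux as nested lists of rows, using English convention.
P = [[1, 3, 6, 8], [2, 5], [4], [7]], Q = [[1, 5, 7, 8], [2, 6], [3], [4]]

Insert each entry of the permutation into P by Schensted row insertion, recording in Q the position of each new cell.

Insert 7: appended to row 1. P = [[7]].
Insert 4: 4 bumps 7 from row 1; 7 starts row 2. P = [[4], [7]].
Insert 2: 2 bumps 4 from row 1; 4 bumps 7 from row 2; 7 starts row 3. P = [[2], [4], [7]].
Insert 1: 1 bumps 2 from row 1; 2 bumps 4 from row 2; 4 bumps 7 from row 3; 7 starts row 4. P = [[1], [2], [4], [7]].
Insert 5: appended to row 1. P = [[1, 5], [2], [4], [7]].
Insert 3: 3 bumps 5 from row 1; 5 appends to row 2. P = [[1, 3], [2, 5], [4], [7]].
Insert 6: appended to row 1. P = [[1, 3, 6], [2, 5], [4], [7]].
Insert 8: appended to row 1. P = [[1, 3, 6, 8], [2, 5], [4], [7]].

So P = [[1, 3, 6, 8], [2, 5], [4], [7]], Q = [[1, 5, 7, 8], [2, 6], [3], [4]].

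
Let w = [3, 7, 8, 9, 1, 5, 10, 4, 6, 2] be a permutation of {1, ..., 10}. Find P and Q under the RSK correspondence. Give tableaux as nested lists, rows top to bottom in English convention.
Insert each entry of the permutation into P by Schensted row insertion, recording in Q the position of each new cell.

After inserting 3: P = [[3]].
After inserting 7: P = [[3, 7]].
After inserting 8: P = [[3, 7, 8]].
After inserting 9: P = [[3, 7, 8, 9]].
After inserting 1: P = [[1, 7, 8, 9], [3]].
After inserting 5: P = [[1, 5, 8, 9], [3, 7]].
After inserting 10: P = [[1, 5, 8, 9, 10], [3, 7]].
After inserting 4: P = [[1, 4, 8, 9, 10], [3, 5], [7]].
After inserting 6: P = [[1, 4, 6, 9, 10], [3, 5, 8], [7]].
After inserting 2: P = [[1, 2, 6, 9, 10], [3, 4, 8], [5], [7]].

So P = [[1, 2, 6, 9, 10], [3, 4, 8], [5], [7]], Q = [[1, 2, 3, 4, 7], [5, 6, 9], [8], [10]].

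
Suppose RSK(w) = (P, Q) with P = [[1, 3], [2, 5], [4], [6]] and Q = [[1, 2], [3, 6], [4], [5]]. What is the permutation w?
4 6 5 2 1 3

Reverse the RSK construction: for i from n down to 1, find the cell of Q containing i, remove the entry at that cell from P, and reverse-bump it up through P; the value ejected from row 1 is w(i).

Step i=6: Q has 6 at row 2, column 2; remove 5 from row 2 of P and reverse-bump: 5 enters row 1 and ejects 3. So w(6) = 3. P is now [[1, 5], [2], [4], [6]].
Step i=5: Q has 5 at row 4, column 1; remove 6 from row 4 of P and reverse-bump: 6 enters row 3 and ejects 4; 4 enters row 2 and ejects 2; 2 enters row 1 and ejects 1. So w(5) = 1. P is now [[2, 5], [4], [6]].
Step i=4: Q has 4 at row 3, column 1; remove 6 from row 3 of P and reverse-bump: 6 enters row 2 and ejects 4; 4 enters row 1 and ejects 2. So w(4) = 2. P is now [[4, 5], [6]].
Step i=3: Q has 3 at row 2, column 1; remove 6 from row 2 of P and reverse-bump: 6 enters row 1 and ejects 5. So w(3) = 5. P is now [[4, 6]].
Step i=2: Q has 2 at row 1, column 2; remove that cell from P, ejecting 6. So w(2) = 6. P is now [[4]].
Step i=1: Q has 1 at row 1, column 1; remove that cell from P, ejecting 4. So w(1) = 4. P is now [].

So w = 4 6 5 2 1 3.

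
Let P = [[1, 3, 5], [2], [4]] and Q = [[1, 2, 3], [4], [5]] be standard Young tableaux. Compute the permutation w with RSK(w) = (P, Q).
Reverse the RSK construction: for i from n down to 1, find the cell of Q containing i, remove the entry at that cell from P, and reverse-bump it up through P; the value ejected from row 1 is w(i).

Step i=5: Q has 5 at row 3, column 1; remove 4 from row 3 of P and reverse-bump: 4 enters row 2 and ejects 2; 2 enters row 1 and ejects 1. So w(5) = 1. P is now [[2, 3, 5], [4]].
Step i=4: Q has 4 at row 2, column 1; remove 4 from row 2 of P and reverse-bump: 4 enters row 1 and ejects 3. So w(4) = 3. P is now [[2, 4, 5]].
Step i=3: Q has 3 at row 1, column 3; remove that cell from P, ejecting 5. So w(3) = 5. P is now [[2, 4]].
Step i=2: Q has 2 at row 1, column 2; remove that cell from P, ejecting 4. So w(2) = 4. P is now [[2]].
Step i=1: Q has 1 at row 1, column 1; remove that cell from P, ejecting 2. So w(1) = 2. P is now [].

So w = 2 4 5 3 1.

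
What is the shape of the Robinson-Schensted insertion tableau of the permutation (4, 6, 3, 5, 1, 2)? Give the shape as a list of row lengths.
Row-insert each entry into an empty tableau.

After inserting 4: P = [[4]].
After inserting 6: P = [[4, 6]].
After inserting 3: P = [[3, 6], [4]].
After inserting 5: P = [[3, 5], [4, 6]].
After inserting 1: P = [[1, 5], [3, 6], [4]].
After inserting 2: P = [[1, 2], [3, 5], [4, 6]].

The final insertion tableau P = [[1, 2], [3, 5], [4, 6]] has shape [2, 2, 2].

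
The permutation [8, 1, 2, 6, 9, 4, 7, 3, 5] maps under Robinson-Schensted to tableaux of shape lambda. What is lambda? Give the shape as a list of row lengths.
[4, 2, 2, 1]

Row-insert each entry into an empty tableau.

After inserting 8: P = [[8]].
After inserting 1: P = [[1], [8]].
After inserting 2: P = [[1, 2], [8]].
After inserting 6: P = [[1, 2, 6], [8]].
After inserting 9: P = [[1, 2, 6, 9], [8]].
After inserting 4: P = [[1, 2, 4, 9], [6], [8]].
After inserting 7: P = [[1, 2, 4, 7], [6, 9], [8]].
After inserting 3: P = [[1, 2, 3, 7], [4, 9], [6], [8]].
After inserting 5: P = [[1, 2, 3, 5], [4, 7], [6, 9], [8]].

The final insertion tableau P = [[1, 2, 3, 5], [4, 7], [6, 9], [8]] has shape [4, 2, 2, 1].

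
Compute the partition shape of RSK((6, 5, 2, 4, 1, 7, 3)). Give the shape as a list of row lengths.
[3, 2, 1, 1]

Row-insert each entry into an empty tableau.

After inserting 6: P = [[6]].
After inserting 5: P = [[5], [6]].
After inserting 2: P = [[2], [5], [6]].
After inserting 4: P = [[2, 4], [5], [6]].
After inserting 1: P = [[1, 4], [2], [5], [6]].
After inserting 7: P = [[1, 4, 7], [2], [5], [6]].
After inserting 3: P = [[1, 3, 7], [2, 4], [5], [6]].

The final insertion tableau P = [[1, 3, 7], [2, 4], [5], [6]] has shape [3, 2, 1, 1].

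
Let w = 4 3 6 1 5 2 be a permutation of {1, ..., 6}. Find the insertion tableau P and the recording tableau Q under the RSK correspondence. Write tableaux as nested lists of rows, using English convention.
P = [[1, 2], [3, 5], [4, 6]], Q = [[1, 3], [2, 5], [4, 6]]

Insert each entry of the permutation into P by Schensted row insertion, recording in Q the position of each new cell.

Insert 4: appended to row 1. P = [[4]].
Insert 3: 3 bumps 4 from row 1; 4 starts row 2. P = [[3], [4]].
Insert 6: appended to row 1. P = [[3, 6], [4]].
Insert 1: 1 bumps 3 from row 1; 3 bumps 4 from row 2; 4 starts row 3. P = [[1, 6], [3], [4]].
Insert 5: 5 bumps 6 from row 1; 6 appends to row 2. P = [[1, 5], [3, 6], [4]].
Insert 2: 2 bumps 5 from row 1; 5 bumps 6 from row 2; 6 appends to row 3. P = [[1, 2], [3, 5], [4, 6]].

So P = [[1, 2], [3, 5], [4, 6]], Q = [[1, 3], [2, 5], [4, 6]].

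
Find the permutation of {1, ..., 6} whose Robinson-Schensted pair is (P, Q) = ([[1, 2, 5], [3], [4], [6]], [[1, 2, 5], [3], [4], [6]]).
1 6 4 3 5 2

Reverse RSK: for i = n, n-1, ..., 1, locate i in Q, remove the corresponding corner cell from P, and reverse-bump its entry up through P; the value ejected from row 1 is w(i).

So w = 1 6 4 3 5 2.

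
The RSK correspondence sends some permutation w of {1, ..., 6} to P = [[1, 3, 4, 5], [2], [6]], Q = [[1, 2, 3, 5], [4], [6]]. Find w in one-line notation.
Reverse the RSK construction: for i from n down to 1, find the cell of Q containing i, remove the entry at that cell from P, and reverse-bump it up through P; the value ejected from row 1 is w(i).

Step i=6: Q has 6 at row 3, column 1; remove 6 from row 3 of P and reverse-bump: 6 enters row 2 and ejects 2; 2 enters row 1 and ejects 1. So w(6) = 1. P is now [[2, 3, 4, 5], [6]].
Step i=5: Q has 5 at row 1, column 4; remove that cell from P, ejecting 5. So w(5) = 5. P is now [[2, 3, 4], [6]].
Step i=4: Q has 4 at row 2, column 1; remove 6 from row 2 of P and reverse-bump: 6 enters row 1 and ejects 4. So w(4) = 4. P is now [[2, 3, 6]].
Step i=3: Q has 3 at row 1, column 3; remove that cell from P, ejecting 6. So w(3) = 6. P is now [[2, 3]].
Step i=2: Q has 2 at row 1, column 2; remove that cell from P, ejecting 3. So w(2) = 3. P is now [[2]].
Step i=1: Q has 1 at row 1, column 1; remove that cell from P, ejecting 2. So w(1) = 2. P is now [].

So w = 2 3 6 4 5 1.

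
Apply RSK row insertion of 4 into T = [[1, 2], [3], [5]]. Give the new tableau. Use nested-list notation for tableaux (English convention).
4 is larger than every entry of row 1, so it is appended to row 1. The new tableau is [[1, 2, 4], [3], [5]].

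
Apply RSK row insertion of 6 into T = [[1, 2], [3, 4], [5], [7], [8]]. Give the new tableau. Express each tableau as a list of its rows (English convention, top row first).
[[1, 2, 6], [3, 4], [5], [7], [8]]

6 is larger than every entry of row 1, so it is appended to row 1. The new tableau is [[1, 2, 6], [3, 4], [5], [7], [8]].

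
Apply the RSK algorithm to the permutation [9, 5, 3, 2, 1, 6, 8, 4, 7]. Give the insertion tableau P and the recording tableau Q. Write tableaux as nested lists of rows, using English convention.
Insert each entry of the permutation into P by Schensted row insertion, recording in Q the position of each new cell.

After inserting 9: P = [[9]].
After inserting 5: P = [[5], [9]].
After inserting 3: P = [[3], [5], [9]].
After inserting 2: P = [[2], [3], [5], [9]].
After inserting 1: P = [[1], [2], [3], [5], [9]].
After inserting 6: P = [[1, 6], [2], [3], [5], [9]].
After inserting 8: P = [[1, 6, 8], [2], [3], [5], [9]].
After inserting 4: P = [[1, 4, 8], [2, 6], [3], [5], [9]].
After inserting 7: P = [[1, 4, 7], [2, 6, 8], [3], [5], [9]].

So P = [[1, 4, 7], [2, 6, 8], [3], [5], [9]], Q = [[1, 6, 7], [2, 8, 9], [3], [4], [5]].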